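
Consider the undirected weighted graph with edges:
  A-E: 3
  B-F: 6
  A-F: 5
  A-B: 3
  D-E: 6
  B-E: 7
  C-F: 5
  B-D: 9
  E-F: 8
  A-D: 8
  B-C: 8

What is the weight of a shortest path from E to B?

Some routes from E to B:
E - A - B: 3 + 3 = 6
E - B: 7
E - F - B: 8 + 6 = 14
E - A - F - B: 3 + 5 + 6 = 14
Shortest: 6.

6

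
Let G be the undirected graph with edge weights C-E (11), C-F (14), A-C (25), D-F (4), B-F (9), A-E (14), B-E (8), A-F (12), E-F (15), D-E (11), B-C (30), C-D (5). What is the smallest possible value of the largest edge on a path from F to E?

9

A few of the F→E routes:
F-D-C-E: max(4, 5, 11) = 11
F-C-D-E: max(14, 5, 11) = 14
F-C-E: max(14, 11) = 14
F-D-E: max(4, 11) = 11
F-B-E: max(9, 8) = 9
Smallest bottleneck: 9.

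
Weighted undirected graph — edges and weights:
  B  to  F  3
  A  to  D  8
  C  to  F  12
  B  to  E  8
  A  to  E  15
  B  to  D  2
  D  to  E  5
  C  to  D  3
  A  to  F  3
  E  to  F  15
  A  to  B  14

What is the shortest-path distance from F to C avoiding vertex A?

A few of the F→C routes:
F - C: 12
F - B - D - C: 3 + 2 + 3 = 8
F - B - E - D - C: 3 + 8 + 5 + 3 = 19
The minimum is 8.

8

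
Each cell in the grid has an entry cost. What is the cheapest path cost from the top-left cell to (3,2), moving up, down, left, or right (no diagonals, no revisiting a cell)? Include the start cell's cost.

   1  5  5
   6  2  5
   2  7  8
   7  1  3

Take r0c0 → r0c1 → r1c1 → r2c1 → r3c1 → r3c2 for a total of 1 + 5 + 2 + 7 + 1 + 3 = 19.

19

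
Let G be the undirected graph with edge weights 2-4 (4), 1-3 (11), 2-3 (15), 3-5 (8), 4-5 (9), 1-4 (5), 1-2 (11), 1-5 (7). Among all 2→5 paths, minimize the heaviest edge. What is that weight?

7

A few of the 2→5 routes:
2-1-3-5: max(11, 11, 8) = 11
2-1-5: max(11, 7) = 11
2-1-4-5: max(11, 5, 9) = 11
2-4-1-5: max(4, 5, 7) = 7
2-4-1-3-5: max(4, 5, 11, 8) = 11
2-4-5: max(4, 9) = 9
The minimum achievable maximum is 7.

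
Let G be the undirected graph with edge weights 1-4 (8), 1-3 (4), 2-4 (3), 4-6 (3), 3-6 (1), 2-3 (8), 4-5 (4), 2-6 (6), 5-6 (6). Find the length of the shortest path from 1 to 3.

Some routes from 1 to 3:
1 → 4 → 6 → 3: 8 + 3 + 1 = 12
1 → 4 → 2 → 3: 8 + 3 + 8 = 19
1 → 4 → 2 → 6 → 3: 8 + 3 + 6 + 1 = 18
1 → 3: 4
The minimum is 4.

4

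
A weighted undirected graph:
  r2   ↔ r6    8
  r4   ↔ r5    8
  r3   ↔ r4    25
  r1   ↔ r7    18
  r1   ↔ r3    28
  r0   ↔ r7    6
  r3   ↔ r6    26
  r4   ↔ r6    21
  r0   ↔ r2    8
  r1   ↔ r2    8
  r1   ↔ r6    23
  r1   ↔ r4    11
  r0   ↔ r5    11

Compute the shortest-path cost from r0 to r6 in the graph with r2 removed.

Comparing a few candidate routes:
r0 → r5 → r4 → r6: 11 + 8 + 21 = 40
r0 → r5 → r4 → r1 → r6: 11 + 8 + 11 + 23 = 53
r0 → r7 → r1 → r6: 6 + 18 + 23 = 47
r0 → r7 → r1 → r4 → r6: 6 + 18 + 11 + 21 = 56
The minimum is 40.

40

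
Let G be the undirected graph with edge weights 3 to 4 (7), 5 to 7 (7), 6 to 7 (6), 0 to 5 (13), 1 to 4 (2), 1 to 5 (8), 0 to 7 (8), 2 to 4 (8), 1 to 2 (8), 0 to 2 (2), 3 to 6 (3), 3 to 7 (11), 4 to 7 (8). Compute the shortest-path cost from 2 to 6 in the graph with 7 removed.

Candidate routes:
2→1→4→3→6: 8 + 2 + 7 + 3 = 20
2→0→5→1→4→3→6: 2 + 13 + 8 + 2 + 7 + 3 = 35
2→4→3→6: 8 + 7 + 3 = 18
The minimum is 18.

18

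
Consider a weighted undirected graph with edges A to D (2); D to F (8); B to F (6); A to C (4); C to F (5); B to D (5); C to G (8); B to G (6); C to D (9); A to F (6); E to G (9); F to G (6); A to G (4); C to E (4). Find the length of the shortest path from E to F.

A few of the E→F routes:
E → C → A → F: 4 + 4 + 6 = 14
E → G → F: 9 + 6 = 15
E → C → A → G → F: 4 + 4 + 4 + 6 = 18
E → C → F: 4 + 5 = 9
E → C → G → F: 4 + 8 + 6 = 18
Best route has total 9.

9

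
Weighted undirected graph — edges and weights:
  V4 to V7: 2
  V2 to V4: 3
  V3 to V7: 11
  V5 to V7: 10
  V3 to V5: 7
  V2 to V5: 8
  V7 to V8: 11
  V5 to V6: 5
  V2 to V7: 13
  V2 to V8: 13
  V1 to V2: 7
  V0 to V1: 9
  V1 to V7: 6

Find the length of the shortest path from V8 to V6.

26

A few of the V8→V6 routes:
V8→V7→V5→V6: 11 + 10 + 5 = 26
V8→V7→V3→V5→V6: 11 + 11 + 7 + 5 = 34
V8→V7→V4→V2→V5→V6: 11 + 2 + 3 + 8 + 5 = 29
V8→V2→V4→V7→V5→V6: 13 + 3 + 2 + 10 + 5 = 33
V8→V2→V5→V6: 13 + 8 + 5 = 26
V8→V7→V2→V5→V6: 11 + 13 + 8 + 5 = 37
Shortest: 26.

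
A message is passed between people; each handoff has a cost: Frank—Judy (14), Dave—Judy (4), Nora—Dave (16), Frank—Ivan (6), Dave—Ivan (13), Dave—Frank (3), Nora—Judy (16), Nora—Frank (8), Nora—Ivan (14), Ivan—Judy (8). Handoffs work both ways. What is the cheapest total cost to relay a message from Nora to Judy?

Checking several routes:
Nora -> Frank -> Dave -> Judy: 8 + 3 + 4 = 15
Nora -> Dave -> Judy: 16 + 4 = 20
Nora -> Ivan -> Judy: 14 + 8 = 22
Nora -> Judy: 16
Best route has total 15.

15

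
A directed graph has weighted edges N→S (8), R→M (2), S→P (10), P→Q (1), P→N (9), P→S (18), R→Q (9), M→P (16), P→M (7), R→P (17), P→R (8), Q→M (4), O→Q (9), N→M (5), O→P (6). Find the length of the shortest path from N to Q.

Routes from N to Q:
N→S→P→Q: 8 + 10 + 1 = 19
N→M→P→Q: 5 + 16 + 1 = 22
N→S→P→R→Q: 8 + 10 + 8 + 9 = 35
N→M→P→R→Q: 5 + 16 + 8 + 9 = 38
Best route has total 19.

19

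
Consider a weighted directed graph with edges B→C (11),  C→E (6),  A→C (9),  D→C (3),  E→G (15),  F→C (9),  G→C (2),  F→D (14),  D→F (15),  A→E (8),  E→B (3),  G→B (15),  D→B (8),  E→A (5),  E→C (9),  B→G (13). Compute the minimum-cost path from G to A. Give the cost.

Paths from G to A:
G - B - C - E - A: 15 + 11 + 6 + 5 = 37
G - C - E - A: 2 + 6 + 5 = 13
The minimum is 13.

13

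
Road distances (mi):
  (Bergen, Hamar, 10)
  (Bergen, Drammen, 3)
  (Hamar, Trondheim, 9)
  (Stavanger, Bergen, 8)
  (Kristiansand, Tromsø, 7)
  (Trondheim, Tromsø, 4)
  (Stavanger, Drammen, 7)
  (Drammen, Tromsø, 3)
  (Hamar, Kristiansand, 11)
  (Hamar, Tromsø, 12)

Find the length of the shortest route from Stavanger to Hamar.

Checking several routes:
Stavanger → Drammen → Bergen → Hamar: 7 + 3 + 10 = 20
Stavanger → Drammen → Tromsø → Hamar: 7 + 3 + 12 = 22
Stavanger → Drammen → Tromsø → Trondheim → Hamar: 7 + 3 + 4 + 9 = 23
Stavanger → Bergen → Hamar: 8 + 10 = 18
Best route has total 18 mi.

18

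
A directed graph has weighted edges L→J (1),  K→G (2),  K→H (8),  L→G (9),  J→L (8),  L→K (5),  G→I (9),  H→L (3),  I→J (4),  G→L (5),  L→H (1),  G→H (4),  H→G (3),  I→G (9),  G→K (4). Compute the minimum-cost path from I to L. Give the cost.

Comparing a few candidate routes:
I-G-L: 9 + 5 = 14
I-G-H-L: 9 + 4 + 3 = 16
I-J-L: 4 + 8 = 12
Shortest: 12.

12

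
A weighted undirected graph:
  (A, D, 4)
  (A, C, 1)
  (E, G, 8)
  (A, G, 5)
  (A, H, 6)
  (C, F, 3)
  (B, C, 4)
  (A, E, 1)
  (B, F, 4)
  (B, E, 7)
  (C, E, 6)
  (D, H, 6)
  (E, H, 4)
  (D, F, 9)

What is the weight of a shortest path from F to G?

9

Some routes from F to G:
F → B → C → A → G: 4 + 4 + 1 + 5 = 14
F → C → E → G: 3 + 6 + 8 = 17
F → C → E → A → G: 3 + 6 + 1 + 5 = 15
F → C → A → G: 3 + 1 + 5 = 9
F → C → A → E → G: 3 + 1 + 1 + 8 = 13
F → B → E → A → G: 4 + 7 + 1 + 5 = 17
Shortest: 9.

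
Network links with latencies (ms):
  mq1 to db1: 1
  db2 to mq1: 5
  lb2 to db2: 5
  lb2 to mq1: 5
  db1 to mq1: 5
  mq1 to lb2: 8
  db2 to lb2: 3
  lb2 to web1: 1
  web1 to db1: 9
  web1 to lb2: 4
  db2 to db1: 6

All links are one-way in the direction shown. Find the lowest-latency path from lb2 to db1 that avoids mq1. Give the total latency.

10

Paths from lb2 to db1 avoiding mq1:
lb2→db2→db1: 5 + 6 = 11
lb2→web1→db1: 1 + 9 = 10
Shortest: 10 ms.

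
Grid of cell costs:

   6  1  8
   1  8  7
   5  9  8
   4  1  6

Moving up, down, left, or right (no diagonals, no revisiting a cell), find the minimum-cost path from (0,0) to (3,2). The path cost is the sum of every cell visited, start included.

Best path: (0,0) → (1,0) → (2,0) → (3,0) → (3,1) → (3,2)
Cost: 6 + 1 + 5 + 4 + 1 + 6 = 23

23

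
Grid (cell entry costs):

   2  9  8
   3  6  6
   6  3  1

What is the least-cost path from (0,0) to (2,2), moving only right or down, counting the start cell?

Path [0,0] [1,0] [1,1] [2,1] [2,2]: 2 + 3 + 6 + 3 + 1 = 15.
(Top row then right column would cost 26.)

15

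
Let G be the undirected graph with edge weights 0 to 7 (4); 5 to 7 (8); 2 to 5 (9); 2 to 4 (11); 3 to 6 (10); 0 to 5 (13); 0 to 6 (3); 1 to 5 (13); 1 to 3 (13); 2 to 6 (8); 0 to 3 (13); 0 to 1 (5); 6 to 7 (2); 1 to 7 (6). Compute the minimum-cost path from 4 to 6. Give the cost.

19

Comparing a few candidate routes:
4 -> 2 -> 6: 11 + 8 = 19
4 -> 2 -> 5 -> 7 -> 0 -> 6: 11 + 9 + 8 + 4 + 3 = 35
4 -> 2 -> 5 -> 7 -> 6: 11 + 9 + 8 + 2 = 30
Shortest: 19.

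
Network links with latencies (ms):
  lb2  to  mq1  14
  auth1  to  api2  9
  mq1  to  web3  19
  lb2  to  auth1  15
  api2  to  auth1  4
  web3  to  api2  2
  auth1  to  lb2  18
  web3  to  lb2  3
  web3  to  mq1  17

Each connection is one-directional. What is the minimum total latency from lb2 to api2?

24

Paths from lb2 to api2:
lb2→mq1→web3→api2: 14 + 19 + 2 = 35
lb2→auth1→api2: 15 + 9 = 24
Shortest: 24 ms.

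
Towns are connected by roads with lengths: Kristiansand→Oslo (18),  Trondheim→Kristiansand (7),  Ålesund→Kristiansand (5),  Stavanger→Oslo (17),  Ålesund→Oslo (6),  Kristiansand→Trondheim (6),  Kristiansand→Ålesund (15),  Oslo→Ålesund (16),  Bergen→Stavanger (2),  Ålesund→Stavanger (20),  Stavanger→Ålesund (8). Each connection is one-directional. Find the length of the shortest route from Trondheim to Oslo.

25

Routes from Trondheim to Oslo:
Trondheim-Kristiansand-Oslo: 7 + 18 = 25
Trondheim-Kristiansand-Ålesund-Oslo: 7 + 15 + 6 = 28
Trondheim-Kristiansand-Ålesund-Stavanger-Oslo: 7 + 15 + 20 + 17 = 59
Best route has total 25.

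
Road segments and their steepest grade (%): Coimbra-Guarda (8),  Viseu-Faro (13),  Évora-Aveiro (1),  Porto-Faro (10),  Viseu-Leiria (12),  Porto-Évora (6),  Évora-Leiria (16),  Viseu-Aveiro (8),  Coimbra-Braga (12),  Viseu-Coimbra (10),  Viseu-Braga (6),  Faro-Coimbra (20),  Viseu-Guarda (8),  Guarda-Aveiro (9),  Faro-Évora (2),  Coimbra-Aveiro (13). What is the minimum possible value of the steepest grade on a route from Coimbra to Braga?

Some routes from Coimbra to Braga:
Coimbra - Aveiro - Guarda - Viseu - Braga: max(13, 9, 8, 6) = 13
Coimbra - Viseu - Braga: max(10, 6) = 10
Coimbra - Guarda - Aveiro - Viseu - Braga: max(8, 9, 8, 6) = 9
Coimbra - Guarda - Viseu - Braga: max(8, 8, 6) = 8
Coimbra - Braga: max(12) = 12
The minimum achievable maximum is 8%.

8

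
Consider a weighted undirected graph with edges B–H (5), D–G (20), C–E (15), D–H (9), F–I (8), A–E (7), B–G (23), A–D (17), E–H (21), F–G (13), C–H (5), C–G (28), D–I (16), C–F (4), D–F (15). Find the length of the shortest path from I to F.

8

Some routes from I to F:
I → D → H → C → F: 16 + 9 + 5 + 4 = 34
I → D → A → E → C → F: 16 + 17 + 7 + 15 + 4 = 59
I → F: 8
I → D → G → F: 16 + 20 + 13 = 49
I → D → F: 16 + 15 = 31
Best route has total 8.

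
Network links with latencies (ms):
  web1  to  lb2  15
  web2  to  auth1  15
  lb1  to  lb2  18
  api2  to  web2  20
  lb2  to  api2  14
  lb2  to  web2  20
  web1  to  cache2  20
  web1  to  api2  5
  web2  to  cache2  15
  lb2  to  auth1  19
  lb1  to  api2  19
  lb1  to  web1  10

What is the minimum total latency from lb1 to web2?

Some routes from lb1 to web2:
lb1 → web1 → lb2 → web2: 10 + 15 + 20 = 45
lb1 → web1 → api2 → web2: 10 + 5 + 20 = 35
lb1 → api2 → web2: 19 + 20 = 39
lb1 → lb2 → web2: 18 + 20 = 38
lb1 → web1 → cache2 → web2: 10 + 20 + 15 = 45
Best route has total 35 ms.

35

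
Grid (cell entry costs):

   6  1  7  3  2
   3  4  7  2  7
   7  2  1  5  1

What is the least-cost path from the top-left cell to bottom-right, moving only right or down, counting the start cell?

One optimal route is r0c0→r0c1→r1c1→r2c1→r2c2→r2c3→r2c4.
Its cost is 6 + 1 + 4 + 2 + 1 + 5 + 1 = 20.
(Top row then right column would cost 27.)

20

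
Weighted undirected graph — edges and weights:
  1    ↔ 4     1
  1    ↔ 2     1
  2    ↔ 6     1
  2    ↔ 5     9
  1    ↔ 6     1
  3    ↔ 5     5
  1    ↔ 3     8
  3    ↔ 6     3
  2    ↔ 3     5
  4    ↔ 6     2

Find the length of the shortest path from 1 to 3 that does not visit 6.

Paths from 1 to 3 avoiding 6:
1-3: 8
1-2-5-3: 1 + 9 + 5 = 15
1-2-3: 1 + 5 = 6
Best route has total 6.

6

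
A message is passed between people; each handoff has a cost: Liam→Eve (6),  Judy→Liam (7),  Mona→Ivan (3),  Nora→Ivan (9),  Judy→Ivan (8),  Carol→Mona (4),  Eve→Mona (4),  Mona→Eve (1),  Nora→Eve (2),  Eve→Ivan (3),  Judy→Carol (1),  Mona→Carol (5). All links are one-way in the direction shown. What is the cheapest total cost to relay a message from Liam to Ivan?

Paths from Liam to Ivan:
Liam→Eve→Ivan: 6 + 3 = 9
Liam→Eve→Mona→Ivan: 6 + 4 + 3 = 13
The minimum is 9.

9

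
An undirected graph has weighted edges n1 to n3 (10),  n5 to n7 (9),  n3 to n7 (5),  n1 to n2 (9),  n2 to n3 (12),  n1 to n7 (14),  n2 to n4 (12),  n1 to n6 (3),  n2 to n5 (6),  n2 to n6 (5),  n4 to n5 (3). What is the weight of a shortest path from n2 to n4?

Checking several routes:
n2 -> n3 -> n7 -> n5 -> n4: 12 + 5 + 9 + 3 = 29
n2 -> n5 -> n4: 6 + 3 = 9
n2 -> n4: 12
The minimum is 9.

9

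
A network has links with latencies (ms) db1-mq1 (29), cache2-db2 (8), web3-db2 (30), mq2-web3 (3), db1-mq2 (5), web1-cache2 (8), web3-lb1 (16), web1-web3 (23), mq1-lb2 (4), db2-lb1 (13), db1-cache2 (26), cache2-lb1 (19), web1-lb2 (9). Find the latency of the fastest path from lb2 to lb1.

36

A few of the lb2→lb1 routes:
lb2-web1-web3-lb1: 9 + 23 + 16 = 48
lb2-web1-cache2-db1-mq2-web3-lb1: 9 + 8 + 26 + 5 + 3 + 16 = 67
lb2-mq1-db1-mq2-web3-lb1: 4 + 29 + 5 + 3 + 16 = 57
lb2-web1-cache2-db2-lb1: 9 + 8 + 8 + 13 = 38
lb2-web1-cache2-lb1: 9 + 8 + 19 = 36
Shortest: 36 ms.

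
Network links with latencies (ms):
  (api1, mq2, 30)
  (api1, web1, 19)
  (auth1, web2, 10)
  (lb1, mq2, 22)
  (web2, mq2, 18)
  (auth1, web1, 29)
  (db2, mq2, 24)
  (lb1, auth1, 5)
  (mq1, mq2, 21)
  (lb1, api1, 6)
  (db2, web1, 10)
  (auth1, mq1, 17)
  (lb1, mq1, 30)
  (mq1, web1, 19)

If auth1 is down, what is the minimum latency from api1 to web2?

46

Some routes from api1 to web2 avoiding auth1:
api1 → lb1 → mq1 → mq2 → web2: 6 + 30 + 21 + 18 = 75
api1 → web1 → db2 → mq2 → web2: 19 + 10 + 24 + 18 = 71
api1 → web1 → mq1 → mq2 → web2: 19 + 19 + 21 + 18 = 77
api1 → mq2 → web2: 30 + 18 = 48
api1 → lb1 → mq2 → web2: 6 + 22 + 18 = 46
The minimum is 46 ms.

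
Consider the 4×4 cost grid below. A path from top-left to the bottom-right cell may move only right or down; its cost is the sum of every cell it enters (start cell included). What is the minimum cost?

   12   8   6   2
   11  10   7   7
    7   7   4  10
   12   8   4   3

44

Best path: r0c0 -> r0c1 -> r0c2 -> r1c2 -> r2c2 -> r3c2 -> r3c3
Cost: 12 + 8 + 6 + 7 + 4 + 4 + 3 = 44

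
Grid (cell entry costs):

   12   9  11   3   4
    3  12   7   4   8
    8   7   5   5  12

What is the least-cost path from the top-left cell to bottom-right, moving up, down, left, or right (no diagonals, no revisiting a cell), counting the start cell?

52

Best path: [0,0]→[1,0]→[2,0]→[2,1]→[2,2]→[2,3]→[2,4]
Cost: 12 + 3 + 8 + 7 + 5 + 5 + 12 = 52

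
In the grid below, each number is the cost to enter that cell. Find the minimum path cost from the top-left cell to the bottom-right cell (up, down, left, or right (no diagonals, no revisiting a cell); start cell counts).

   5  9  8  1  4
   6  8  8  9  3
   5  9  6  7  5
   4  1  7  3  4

Cheapest: r0c0 -> r1c0 -> r2c0 -> r3c0 -> r3c1 -> r3c2 -> r3c3 -> r3c4
  5 + 6 + 5 + 4 + 1 + 7 + 3 + 4 = 35

35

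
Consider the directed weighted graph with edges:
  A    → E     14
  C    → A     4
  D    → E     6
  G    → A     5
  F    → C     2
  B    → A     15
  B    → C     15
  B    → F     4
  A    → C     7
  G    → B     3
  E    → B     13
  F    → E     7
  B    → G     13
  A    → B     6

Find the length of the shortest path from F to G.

25

Candidate routes:
F -> E -> B -> G: 7 + 13 + 13 = 33
F -> C -> A -> E -> B -> G: 2 + 4 + 14 + 13 + 13 = 46
F -> C -> A -> B -> G: 2 + 4 + 6 + 13 = 25
Best route has total 25.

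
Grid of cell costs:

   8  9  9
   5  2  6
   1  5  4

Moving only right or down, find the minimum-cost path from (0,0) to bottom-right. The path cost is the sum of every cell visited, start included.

23

Best path: [0,0] → [1,0] → [2,0] → [2,1] → [2,2]
Cost: 8 + 5 + 1 + 5 + 4 = 23
For comparison, the top-then-right route costs 36.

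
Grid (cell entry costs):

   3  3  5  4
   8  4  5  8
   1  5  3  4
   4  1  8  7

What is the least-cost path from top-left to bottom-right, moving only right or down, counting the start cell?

29

Cheapest: (0,0) (0,1) (1,1) (1,2) (2,2) (2,3) (3,3)
  3 + 3 + 4 + 5 + 3 + 4 + 7 = 29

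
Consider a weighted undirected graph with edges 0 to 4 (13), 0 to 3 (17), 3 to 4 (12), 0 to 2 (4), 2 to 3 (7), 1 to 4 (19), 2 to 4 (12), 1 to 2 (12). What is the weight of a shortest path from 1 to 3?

Comparing a few candidate routes:
1 - 2 - 3: 12 + 7 = 19
1 - 2 - 0 - 3: 12 + 4 + 17 = 33
1 - 4 - 2 - 3: 19 + 12 + 7 = 38
1 - 4 - 3: 19 + 12 = 31
1 - 2 - 4 - 3: 12 + 12 + 12 = 36
Best route has total 19.

19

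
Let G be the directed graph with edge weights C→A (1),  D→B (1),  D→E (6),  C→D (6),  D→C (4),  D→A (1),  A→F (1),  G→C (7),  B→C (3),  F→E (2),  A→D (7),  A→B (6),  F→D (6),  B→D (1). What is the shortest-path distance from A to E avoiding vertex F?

Paths from A to E avoiding F:
A→B→D→E: 6 + 1 + 6 = 13
A→B→C→D→E: 6 + 3 + 6 + 6 = 21
A→D→E: 7 + 6 = 13
Shortest: 13.

13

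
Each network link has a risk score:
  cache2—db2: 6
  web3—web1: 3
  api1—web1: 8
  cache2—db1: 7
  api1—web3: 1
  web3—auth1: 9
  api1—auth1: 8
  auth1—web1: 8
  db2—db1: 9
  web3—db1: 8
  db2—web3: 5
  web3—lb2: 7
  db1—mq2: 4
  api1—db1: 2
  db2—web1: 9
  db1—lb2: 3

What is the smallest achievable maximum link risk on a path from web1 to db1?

Checking several routes:
web1-web3-lb2-db1: max(3, 7, 3) = 7
web1-web3-db2-cache2-db1: max(3, 5, 6, 7) = 7
web1-web3-api1-db1: max(3, 1, 2) = 3
Best route has worst link 3.

3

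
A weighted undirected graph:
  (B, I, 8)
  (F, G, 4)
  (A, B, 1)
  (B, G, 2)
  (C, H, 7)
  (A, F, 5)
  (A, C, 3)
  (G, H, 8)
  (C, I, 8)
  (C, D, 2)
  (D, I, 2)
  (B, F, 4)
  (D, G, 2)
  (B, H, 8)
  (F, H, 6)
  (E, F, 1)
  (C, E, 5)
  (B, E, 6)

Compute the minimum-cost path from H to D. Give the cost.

9

Checking several routes:
H → F → G → D: 6 + 4 + 2 = 12
H → C → D: 7 + 2 = 9
H → G → D: 8 + 2 = 10
Best route has total 9.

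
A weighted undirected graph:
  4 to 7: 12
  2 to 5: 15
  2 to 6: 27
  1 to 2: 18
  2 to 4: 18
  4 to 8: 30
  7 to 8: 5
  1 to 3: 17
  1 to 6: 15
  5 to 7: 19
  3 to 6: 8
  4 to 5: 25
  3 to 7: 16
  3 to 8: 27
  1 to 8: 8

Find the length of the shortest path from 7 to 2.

Checking several routes:
7 - 5 - 2: 19 + 15 = 34
7 - 3 - 6 - 2: 16 + 8 + 27 = 51
7 - 4 - 2: 12 + 18 = 30
7 - 8 - 1 - 2: 5 + 8 + 18 = 31
7 - 3 - 1 - 2: 16 + 17 + 18 = 51
The minimum is 30.

30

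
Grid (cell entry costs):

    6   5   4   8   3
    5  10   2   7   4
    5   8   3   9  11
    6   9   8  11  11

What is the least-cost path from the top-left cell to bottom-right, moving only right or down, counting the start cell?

Path (0,0) → (0,1) → (0,2) → (1,2) → (1,3) → (1,4) → (2,4) → (3,4): 6 + 5 + 4 + 2 + 7 + 4 + 11 + 11 = 50.
For comparison, the top-then-right route costs 52.

50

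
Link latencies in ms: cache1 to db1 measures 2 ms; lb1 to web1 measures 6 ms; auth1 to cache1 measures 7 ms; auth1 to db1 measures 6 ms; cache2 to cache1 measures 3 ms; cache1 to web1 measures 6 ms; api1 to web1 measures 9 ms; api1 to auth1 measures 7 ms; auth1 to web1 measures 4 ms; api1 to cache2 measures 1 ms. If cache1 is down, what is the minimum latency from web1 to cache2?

Routes from web1 to cache2 avoiding cache1:
web1 - auth1 - api1 - cache2: 4 + 7 + 1 = 12
web1 - api1 - cache2: 9 + 1 = 10
The minimum is 10 ms.

10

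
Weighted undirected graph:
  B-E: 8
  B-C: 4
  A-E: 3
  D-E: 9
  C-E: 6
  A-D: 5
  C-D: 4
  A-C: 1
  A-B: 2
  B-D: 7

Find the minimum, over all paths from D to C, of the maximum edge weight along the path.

4

Some routes from D to C:
D -> A -> E -> C: max(5, 3, 6) = 6
D -> B -> A -> E -> C: max(7, 2, 3, 6) = 7
D -> B -> A -> C: max(7, 2, 1) = 7
D -> C: max(4) = 4
D -> A -> C: max(5, 1) = 5
D -> A -> B -> C: max(5, 2, 4) = 5
Best route has worst link 4.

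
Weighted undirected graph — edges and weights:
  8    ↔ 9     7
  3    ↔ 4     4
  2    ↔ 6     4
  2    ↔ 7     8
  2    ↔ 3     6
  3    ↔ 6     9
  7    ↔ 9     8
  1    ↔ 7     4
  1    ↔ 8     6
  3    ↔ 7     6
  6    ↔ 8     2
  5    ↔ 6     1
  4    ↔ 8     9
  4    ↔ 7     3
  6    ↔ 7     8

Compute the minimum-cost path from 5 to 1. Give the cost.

A few of the 5→1 routes:
5-6-2-7-1: 1 + 4 + 8 + 4 = 17
5-6-8-4-7-1: 1 + 2 + 9 + 3 + 4 = 19
5-6-7-1: 1 + 8 + 4 = 13
5-6-8-1: 1 + 2 + 6 = 9
The minimum is 9.

9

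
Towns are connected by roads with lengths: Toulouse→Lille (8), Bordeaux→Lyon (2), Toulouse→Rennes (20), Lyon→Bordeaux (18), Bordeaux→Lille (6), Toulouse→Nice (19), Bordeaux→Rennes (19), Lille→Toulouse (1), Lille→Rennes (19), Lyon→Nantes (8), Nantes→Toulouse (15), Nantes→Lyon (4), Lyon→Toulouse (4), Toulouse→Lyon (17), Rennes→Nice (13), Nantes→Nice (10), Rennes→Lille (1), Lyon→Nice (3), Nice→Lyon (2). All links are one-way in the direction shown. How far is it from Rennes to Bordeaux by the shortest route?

Candidate routes:
Rennes→Lille→Toulouse→Nice→Lyon→Bordeaux: 1 + 1 + 19 + 2 + 18 = 41
Rennes→Lille→Toulouse→Lyon→Bordeaux: 1 + 1 + 17 + 18 = 37
Rennes→Nice→Lyon→Bordeaux: 13 + 2 + 18 = 33
Best route has total 33.

33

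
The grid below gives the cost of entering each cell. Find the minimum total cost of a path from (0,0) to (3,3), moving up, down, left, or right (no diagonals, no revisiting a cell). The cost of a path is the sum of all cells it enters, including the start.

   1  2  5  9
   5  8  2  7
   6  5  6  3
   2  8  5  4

23

Cheapest: (0,0) → (0,1) → (0,2) → (1,2) → (2,2) → (2,3) → (3,3)
  1 + 2 + 5 + 2 + 6 + 3 + 4 = 23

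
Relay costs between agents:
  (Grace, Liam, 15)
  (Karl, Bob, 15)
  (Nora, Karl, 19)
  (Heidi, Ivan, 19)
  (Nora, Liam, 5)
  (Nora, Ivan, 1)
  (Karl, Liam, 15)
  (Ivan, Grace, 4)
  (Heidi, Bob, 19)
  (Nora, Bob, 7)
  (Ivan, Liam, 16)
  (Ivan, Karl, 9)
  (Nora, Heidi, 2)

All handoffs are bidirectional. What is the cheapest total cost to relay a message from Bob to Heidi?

A few of the Bob→Heidi routes:
Bob→Nora→Heidi: 7 + 2 = 9
Bob→Karl→Liam→Nora→Heidi: 15 + 15 + 5 + 2 = 37
Bob→Karl→Ivan→Nora→Heidi: 15 + 9 + 1 + 2 = 27
Bob→Nora→Ivan→Heidi: 7 + 1 + 19 = 27
Bob→Karl→Nora→Heidi: 15 + 19 + 2 = 36
Bob→Heidi: 19
Shortest: 9.

9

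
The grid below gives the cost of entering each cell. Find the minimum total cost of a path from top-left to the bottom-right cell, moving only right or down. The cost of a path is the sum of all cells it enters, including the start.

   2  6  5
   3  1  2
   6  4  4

12

Path r0c0 -> r1c0 -> r1c1 -> r1c2 -> r2c2: 2 + 3 + 1 + 2 + 4 = 12.
(Top row then right column would cost 19.)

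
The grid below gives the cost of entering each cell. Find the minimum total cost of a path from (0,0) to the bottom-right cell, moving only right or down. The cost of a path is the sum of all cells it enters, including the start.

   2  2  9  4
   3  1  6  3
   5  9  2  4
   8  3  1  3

One optimal route is (0,0)→(0,1)→(1,1)→(1,2)→(2,2)→(3,2)→(3,3).
Its cost is 2 + 2 + 1 + 6 + 2 + 1 + 3 = 17.
(Top row then right column would cost 27.)

17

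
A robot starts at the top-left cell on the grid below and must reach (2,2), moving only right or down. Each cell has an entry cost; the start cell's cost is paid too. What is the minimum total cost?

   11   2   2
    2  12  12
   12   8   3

30

Take [0,0]→[0,1]→[0,2]→[1,2]→[2,2] for a total of 11 + 2 + 2 + 12 + 3 = 30.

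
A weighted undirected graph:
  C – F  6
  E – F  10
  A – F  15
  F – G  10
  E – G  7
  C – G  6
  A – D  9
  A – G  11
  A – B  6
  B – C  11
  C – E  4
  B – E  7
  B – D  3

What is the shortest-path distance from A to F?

15

Some routes from A to F:
A -> F: 15
A -> G -> C -> F: 11 + 6 + 6 = 23
A -> G -> F: 11 + 10 = 21
A -> B -> E -> C -> F: 6 + 7 + 4 + 6 = 23
Best route has total 15.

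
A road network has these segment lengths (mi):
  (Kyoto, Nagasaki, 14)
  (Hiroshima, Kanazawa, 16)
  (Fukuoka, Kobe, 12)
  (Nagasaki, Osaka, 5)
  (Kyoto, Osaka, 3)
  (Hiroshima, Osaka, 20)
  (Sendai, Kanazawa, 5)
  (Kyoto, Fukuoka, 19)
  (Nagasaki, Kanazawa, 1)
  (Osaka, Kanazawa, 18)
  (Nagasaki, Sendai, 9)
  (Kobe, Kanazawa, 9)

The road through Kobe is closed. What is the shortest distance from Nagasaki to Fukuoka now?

27

Routes from Nagasaki to Fukuoka avoiding Kobe:
Nagasaki → Kyoto → Fukuoka: 14 + 19 = 33
Nagasaki → Osaka → Kyoto → Fukuoka: 5 + 3 + 19 = 27
Nagasaki → Kanazawa → Hiroshima → Osaka → Kyoto → Fukuoka: 1 + 16 + 20 + 3 + 19 = 59
Nagasaki → Sendai → Kanazawa → Osaka → Kyoto → Fukuoka: 9 + 5 + 18 + 3 + 19 = 54
Nagasaki → Sendai → Kanazawa → Hiroshima → Osaka → Kyoto → Fukuoka: 9 + 5 + 16 + 20 + 3 + 19 = 72
Nagasaki → Kanazawa → Osaka → Kyoto → Fukuoka: 1 + 18 + 3 + 19 = 41
The minimum is 27 mi.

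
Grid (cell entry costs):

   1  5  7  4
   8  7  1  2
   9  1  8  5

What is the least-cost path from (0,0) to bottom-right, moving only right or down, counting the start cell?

21

Cheapest: r0c0 r0c1 r0c2 r1c2 r1c3 r2c3
  1 + 5 + 7 + 1 + 2 + 5 = 21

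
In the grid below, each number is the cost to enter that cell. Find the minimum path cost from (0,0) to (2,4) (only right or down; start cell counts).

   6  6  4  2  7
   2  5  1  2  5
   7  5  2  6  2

23

Best path: [0,0] → [1,0] → [1,1] → [1,2] → [1,3] → [1,4] → [2,4]
Cost: 6 + 2 + 5 + 1 + 2 + 5 + 2 = 23
(Top row then right column would cost 32.)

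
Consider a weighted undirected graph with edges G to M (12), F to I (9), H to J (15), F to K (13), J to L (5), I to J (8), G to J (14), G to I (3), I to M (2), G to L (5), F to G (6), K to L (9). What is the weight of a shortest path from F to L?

Checking several routes:
F → G → J → L: 6 + 14 + 5 = 25
F → I → J → L: 9 + 8 + 5 = 22
F → K → L: 13 + 9 = 22
F → G → L: 6 + 5 = 11
F → I → G → L: 9 + 3 + 5 = 17
F → G → I → J → L: 6 + 3 + 8 + 5 = 22
Best route has total 11.

11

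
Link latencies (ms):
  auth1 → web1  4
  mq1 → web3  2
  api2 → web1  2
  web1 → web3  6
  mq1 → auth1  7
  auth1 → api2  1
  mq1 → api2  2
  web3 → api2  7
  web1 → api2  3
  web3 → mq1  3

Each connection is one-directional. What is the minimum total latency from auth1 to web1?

Routes from auth1 to web1:
auth1 → web1: 4
auth1 → api2 → web1: 1 + 2 = 3
Shortest: 3 ms.

3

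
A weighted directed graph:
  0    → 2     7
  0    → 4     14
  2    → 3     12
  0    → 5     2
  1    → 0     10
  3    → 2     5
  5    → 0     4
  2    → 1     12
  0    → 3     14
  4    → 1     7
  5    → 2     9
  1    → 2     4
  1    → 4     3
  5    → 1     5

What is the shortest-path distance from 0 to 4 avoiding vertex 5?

14

Candidate routes:
0→3→2→1→4: 14 + 5 + 12 + 3 = 34
0→2→1→4: 7 + 12 + 3 = 22
0→4: 14
Shortest: 14.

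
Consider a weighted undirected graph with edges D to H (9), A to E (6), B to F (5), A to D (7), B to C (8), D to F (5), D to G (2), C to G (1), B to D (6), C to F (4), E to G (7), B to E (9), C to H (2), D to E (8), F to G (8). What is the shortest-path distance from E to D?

Comparing a few candidate routes:
E - A - D: 6 + 7 = 13
E - D: 8
E - B - D: 9 + 6 = 15
E - G - D: 7 + 2 = 9
Shortest: 8.

8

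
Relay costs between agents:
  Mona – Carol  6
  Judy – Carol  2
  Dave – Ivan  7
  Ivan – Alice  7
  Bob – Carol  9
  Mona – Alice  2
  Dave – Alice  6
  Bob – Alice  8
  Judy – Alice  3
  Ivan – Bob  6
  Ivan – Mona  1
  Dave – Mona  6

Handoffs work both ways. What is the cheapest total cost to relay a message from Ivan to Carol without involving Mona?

12

Some routes from Ivan to Carol avoiding Mona:
Ivan-Bob-Carol: 6 + 9 = 15
Ivan-Alice-Judy-Carol: 7 + 3 + 2 = 12
Ivan-Dave-Alice-Judy-Carol: 7 + 6 + 3 + 2 = 18
The minimum is 12.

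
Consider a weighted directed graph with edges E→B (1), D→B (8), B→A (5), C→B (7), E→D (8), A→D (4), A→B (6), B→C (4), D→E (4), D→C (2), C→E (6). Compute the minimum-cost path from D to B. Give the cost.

5

Routes from D to B:
D → E → B: 4 + 1 = 5
D → B: 8
D → C → E → B: 2 + 6 + 1 = 9
D → C → B: 2 + 7 = 9
The minimum is 5.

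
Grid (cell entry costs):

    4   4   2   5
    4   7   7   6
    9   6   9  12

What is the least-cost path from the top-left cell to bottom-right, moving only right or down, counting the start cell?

33

Take r0c0 -> r0c1 -> r0c2 -> r0c3 -> r1c3 -> r2c3 for a total of 4 + 4 + 2 + 5 + 6 + 12 = 33.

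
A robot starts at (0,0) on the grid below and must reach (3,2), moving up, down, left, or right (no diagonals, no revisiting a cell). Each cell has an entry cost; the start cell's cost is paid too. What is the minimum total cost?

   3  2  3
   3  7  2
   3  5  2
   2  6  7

19

Take (0,0)→(0,1)→(0,2)→(1,2)→(2,2)→(3,2) for a total of 3 + 2 + 3 + 2 + 2 + 7 = 19.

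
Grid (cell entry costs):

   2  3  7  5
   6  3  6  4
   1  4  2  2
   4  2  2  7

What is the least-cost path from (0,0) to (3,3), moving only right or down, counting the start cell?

23

Cheapest: r0c0→r0c1→r1c1→r2c1→r2c2→r2c3→r3c3
  2 + 3 + 3 + 4 + 2 + 2 + 7 = 23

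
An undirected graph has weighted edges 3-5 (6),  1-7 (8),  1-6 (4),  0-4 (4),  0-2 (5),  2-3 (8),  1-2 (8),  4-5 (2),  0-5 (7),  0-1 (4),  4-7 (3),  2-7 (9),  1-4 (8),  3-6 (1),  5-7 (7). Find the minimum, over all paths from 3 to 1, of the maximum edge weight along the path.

4

Some routes from 3 to 1:
3 -> 6 -> 1: max(1, 4) = 4
3 -> 5 -> 7 -> 4 -> 0 -> 1: max(6, 7, 3, 4, 4) = 7
3 -> 5 -> 0 -> 1: max(6, 7, 4) = 7
3 -> 5 -> 4 -> 0 -> 1: max(6, 2, 4, 4) = 6
3 -> 5 -> 4 -> 0 -> 2 -> 1: max(6, 2, 4, 5, 8) = 8
3 -> 5 -> 4 -> 1: max(6, 2, 8) = 8
The minimum achievable maximum is 4.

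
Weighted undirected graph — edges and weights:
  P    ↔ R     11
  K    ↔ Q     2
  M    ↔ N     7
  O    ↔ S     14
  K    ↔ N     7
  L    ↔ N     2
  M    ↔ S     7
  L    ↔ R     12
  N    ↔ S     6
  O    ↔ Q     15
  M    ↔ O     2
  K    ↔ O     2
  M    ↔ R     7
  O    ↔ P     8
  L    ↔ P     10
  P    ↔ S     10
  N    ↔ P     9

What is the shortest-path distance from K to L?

9

Comparing a few candidate routes:
K→O→M→S→N→L: 2 + 2 + 7 + 6 + 2 = 19
K→O→P→N→L: 2 + 8 + 9 + 2 = 21
K→O→P→L: 2 + 8 + 10 = 20
K→O→M→N→L: 2 + 2 + 7 + 2 = 13
K→N→L: 7 + 2 = 9
Shortest: 9.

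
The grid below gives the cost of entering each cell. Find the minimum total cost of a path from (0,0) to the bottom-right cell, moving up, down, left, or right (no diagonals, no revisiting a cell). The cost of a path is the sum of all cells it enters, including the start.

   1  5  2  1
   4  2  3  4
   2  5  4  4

Best path: r0c0 -> r0c1 -> r0c2 -> r0c3 -> r1c3 -> r2c3
Cost: 1 + 5 + 2 + 1 + 4 + 4 = 17

17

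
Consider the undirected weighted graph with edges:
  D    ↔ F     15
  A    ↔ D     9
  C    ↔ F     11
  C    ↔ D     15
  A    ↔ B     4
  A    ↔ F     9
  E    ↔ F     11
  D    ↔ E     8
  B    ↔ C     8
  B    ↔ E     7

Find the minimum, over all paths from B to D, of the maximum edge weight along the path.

8

Comparing a few candidate routes:
B -> C -> F -> A -> D: max(8, 11, 9, 9) = 11
B -> A -> D: max(4, 9) = 9
B -> E -> D: max(7, 8) = 8
B -> C -> F -> E -> D: max(8, 11, 11, 8) = 11
B -> A -> F -> E -> D: max(4, 9, 11, 8) = 11
Best route has worst link 8.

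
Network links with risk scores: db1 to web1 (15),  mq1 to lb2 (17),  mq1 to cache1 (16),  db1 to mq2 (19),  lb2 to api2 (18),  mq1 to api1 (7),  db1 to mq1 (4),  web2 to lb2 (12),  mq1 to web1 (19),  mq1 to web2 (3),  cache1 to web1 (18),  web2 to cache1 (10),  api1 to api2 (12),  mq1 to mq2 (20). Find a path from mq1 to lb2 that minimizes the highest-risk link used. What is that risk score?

12

Some routes from mq1 to lb2:
mq1 - web2 - lb2: max(3, 12) = 12
mq1 - cache1 - web2 - lb2: max(16, 10, 12) = 16
mq1 - lb2: max(17) = 17
The minimum achievable maximum is 12.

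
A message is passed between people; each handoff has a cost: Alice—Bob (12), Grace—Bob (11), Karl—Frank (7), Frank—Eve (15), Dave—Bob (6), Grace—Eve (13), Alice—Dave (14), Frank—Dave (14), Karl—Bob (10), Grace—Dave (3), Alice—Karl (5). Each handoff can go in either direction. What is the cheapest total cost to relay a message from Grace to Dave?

A few of the Grace→Dave routes:
Grace-Dave: 3
Grace-Bob-Dave: 11 + 6 = 17
Grace-Bob-Alice-Dave: 11 + 12 + 14 = 37
Grace-Bob-Karl-Alice-Dave: 11 + 10 + 5 + 14 = 40
Best route has total 3.

3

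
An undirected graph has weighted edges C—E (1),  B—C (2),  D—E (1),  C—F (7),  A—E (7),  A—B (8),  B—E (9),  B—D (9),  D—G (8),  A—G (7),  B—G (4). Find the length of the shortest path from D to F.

9

A few of the D→F routes:
D - E - B - C - F: 1 + 9 + 2 + 7 = 19
D - B - C - F: 9 + 2 + 7 = 18
D - E - C - F: 1 + 1 + 7 = 9
Best route has total 9.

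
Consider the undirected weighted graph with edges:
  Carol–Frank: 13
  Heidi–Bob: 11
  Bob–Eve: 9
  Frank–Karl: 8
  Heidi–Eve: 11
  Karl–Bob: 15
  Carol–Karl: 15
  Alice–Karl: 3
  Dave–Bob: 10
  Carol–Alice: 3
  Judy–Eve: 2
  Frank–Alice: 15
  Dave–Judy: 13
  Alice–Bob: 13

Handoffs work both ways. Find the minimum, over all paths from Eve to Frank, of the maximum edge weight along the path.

A few of the Eve→Frank routes:
Eve→Judy→Dave→Bob→Alice→Karl→Frank: max(2, 13, 10, 13, 3, 8) = 13
Eve→Judy→Dave→Bob→Alice→Carol→Frank: max(2, 13, 10, 13, 3, 13) = 13
Eve→Heidi→Bob→Alice→Carol→Frank: max(11, 11, 13, 3, 13) = 13
Best route has worst link 13.

13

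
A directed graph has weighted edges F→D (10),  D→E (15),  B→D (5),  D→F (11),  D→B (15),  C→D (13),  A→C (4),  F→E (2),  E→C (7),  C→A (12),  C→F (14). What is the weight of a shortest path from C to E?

Paths from C to E:
C - F - E: 14 + 2 = 16
C - D - F - E: 13 + 11 + 2 = 26
C - D - E: 13 + 15 = 28
C - F - D - E: 14 + 10 + 15 = 39
Shortest: 16.

16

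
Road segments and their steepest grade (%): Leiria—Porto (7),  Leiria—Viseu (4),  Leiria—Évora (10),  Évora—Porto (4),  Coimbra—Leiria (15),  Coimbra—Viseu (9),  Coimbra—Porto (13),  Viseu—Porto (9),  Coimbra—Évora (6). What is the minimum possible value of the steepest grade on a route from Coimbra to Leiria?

Checking several routes:
Coimbra-Évora-Porto-Leiria: max(6, 4, 7) = 7
Coimbra-Évora-Porto-Viseu-Leiria: max(6, 4, 9, 4) = 9
Coimbra-Viseu-Porto-Leiria: max(9, 9, 7) = 9
Coimbra-Viseu-Leiria: max(9, 4) = 9
Coimbra-Évora-Leiria: max(6, 10) = 10
Coimbra-Viseu-Porto-Évora-Leiria: max(9, 9, 4, 10) = 10
Smallest bottleneck: 7%.

7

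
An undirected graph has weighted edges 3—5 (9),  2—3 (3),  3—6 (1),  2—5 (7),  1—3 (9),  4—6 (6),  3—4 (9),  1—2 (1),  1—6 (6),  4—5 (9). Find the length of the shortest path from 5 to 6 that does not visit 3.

14

Paths from 5 to 6 avoiding 3:
5 -> 4 -> 6: 9 + 6 = 15
5 -> 2 -> 1 -> 6: 7 + 1 + 6 = 14
Best route has total 14.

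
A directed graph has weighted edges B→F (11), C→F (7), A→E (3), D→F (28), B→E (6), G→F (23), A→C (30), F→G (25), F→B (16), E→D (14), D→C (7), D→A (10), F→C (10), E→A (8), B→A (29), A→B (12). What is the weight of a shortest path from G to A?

Paths from G to A:
G-F-B-A: 23 + 16 + 29 = 68
G-F-B-E-A: 23 + 16 + 6 + 8 = 53
G-F-B-E-D-A: 23 + 16 + 6 + 14 + 10 = 69
Best route has total 53.

53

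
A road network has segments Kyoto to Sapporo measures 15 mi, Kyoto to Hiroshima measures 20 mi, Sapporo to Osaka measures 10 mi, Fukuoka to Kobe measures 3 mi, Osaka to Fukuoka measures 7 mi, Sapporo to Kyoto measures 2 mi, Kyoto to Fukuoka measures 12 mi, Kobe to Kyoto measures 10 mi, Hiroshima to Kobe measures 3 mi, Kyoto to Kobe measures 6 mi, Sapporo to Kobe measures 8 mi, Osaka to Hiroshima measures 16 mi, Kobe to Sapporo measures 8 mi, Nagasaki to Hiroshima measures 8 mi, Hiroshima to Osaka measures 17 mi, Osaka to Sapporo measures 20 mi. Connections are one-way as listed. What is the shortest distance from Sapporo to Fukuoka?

14

A few of the Sapporo→Fukuoka routes:
Sapporo → Kobe → Kyoto → Fukuoka: 8 + 10 + 12 = 30
Sapporo → Kyoto → Fukuoka: 2 + 12 = 14
Sapporo → Osaka → Fukuoka: 10 + 7 = 17
Best route has total 14 mi.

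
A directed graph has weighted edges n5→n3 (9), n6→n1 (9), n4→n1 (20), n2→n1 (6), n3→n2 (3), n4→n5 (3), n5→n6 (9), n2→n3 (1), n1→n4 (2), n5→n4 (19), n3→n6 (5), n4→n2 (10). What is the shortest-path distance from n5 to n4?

19

Routes from n5 to n4:
n5 - n6 - n1 - n4: 9 + 9 + 2 = 20
n5 - n4: 19
n5 - n3 - n2 - n1 - n4: 9 + 3 + 6 + 2 = 20
n5 - n3 - n6 - n1 - n4: 9 + 5 + 9 + 2 = 25
Shortest: 19.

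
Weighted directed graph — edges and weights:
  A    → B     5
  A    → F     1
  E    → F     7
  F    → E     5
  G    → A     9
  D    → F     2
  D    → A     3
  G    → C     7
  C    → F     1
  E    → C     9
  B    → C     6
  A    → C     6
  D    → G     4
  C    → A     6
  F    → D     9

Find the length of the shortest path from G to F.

8

Candidate routes:
G-A-C-F: 9 + 6 + 1 = 16
G-A-B-C-F: 9 + 5 + 6 + 1 = 21
G-C-A-F: 7 + 6 + 1 = 14
G-C-F: 7 + 1 = 8
G-A-F: 9 + 1 = 10
Best route has total 8.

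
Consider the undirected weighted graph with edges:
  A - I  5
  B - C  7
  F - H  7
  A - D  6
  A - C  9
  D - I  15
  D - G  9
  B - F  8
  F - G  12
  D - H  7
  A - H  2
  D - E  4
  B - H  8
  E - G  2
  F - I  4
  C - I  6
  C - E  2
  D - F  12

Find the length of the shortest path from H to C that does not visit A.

13

Checking several routes:
H-F-I-C: 7 + 4 + 6 = 17
H-D-E-C: 7 + 4 + 2 = 13
H-B-C: 8 + 7 = 15
H-D-G-E-C: 7 + 9 + 2 + 2 = 20
Shortest: 13.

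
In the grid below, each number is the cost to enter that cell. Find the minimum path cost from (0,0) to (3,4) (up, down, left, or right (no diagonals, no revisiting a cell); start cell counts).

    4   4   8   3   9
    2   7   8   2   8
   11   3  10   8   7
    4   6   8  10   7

Cheapest: (0,0)→(0,1)→(0,2)→(0,3)→(1,3)→(1,4)→(2,4)→(3,4)
  4 + 4 + 8 + 3 + 2 + 8 + 7 + 7 = 43

43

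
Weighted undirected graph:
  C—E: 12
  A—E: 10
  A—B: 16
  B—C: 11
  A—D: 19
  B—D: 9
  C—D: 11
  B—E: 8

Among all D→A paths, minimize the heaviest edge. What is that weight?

Some routes from D to A:
D -> C -> E -> A: max(11, 12, 10) = 12
D -> B -> E -> A: max(9, 8, 10) = 10
D -> C -> B -> E -> A: max(11, 11, 8, 10) = 11
Smallest bottleneck: 10.

10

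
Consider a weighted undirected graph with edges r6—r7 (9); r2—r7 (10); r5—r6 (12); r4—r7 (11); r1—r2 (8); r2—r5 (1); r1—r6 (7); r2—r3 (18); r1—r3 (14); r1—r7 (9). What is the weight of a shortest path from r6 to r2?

Checking several routes:
r6 - r1 - r2: 7 + 8 = 15
r6 - r1 - r7 - r2: 7 + 9 + 10 = 26
r6 - r7 - r2: 9 + 10 = 19
r6 - r5 - r2: 12 + 1 = 13
r6 - r7 - r1 - r2: 9 + 9 + 8 = 26
Shortest: 13.

13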